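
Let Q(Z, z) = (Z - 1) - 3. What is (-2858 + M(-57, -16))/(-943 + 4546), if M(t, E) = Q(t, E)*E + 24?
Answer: -1858/3603 ≈ -0.51568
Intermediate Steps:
Q(Z, z) = -4 + Z (Q(Z, z) = (-1 + Z) - 3 = -4 + Z)
M(t, E) = 24 + E*(-4 + t) (M(t, E) = (-4 + t)*E + 24 = E*(-4 + t) + 24 = 24 + E*(-4 + t))
(-2858 + M(-57, -16))/(-943 + 4546) = (-2858 + (24 - 16*(-4 - 57)))/(-943 + 4546) = (-2858 + (24 - 16*(-61)))/3603 = (-2858 + (24 + 976))*(1/3603) = (-2858 + 1000)*(1/3603) = -1858*1/3603 = -1858/3603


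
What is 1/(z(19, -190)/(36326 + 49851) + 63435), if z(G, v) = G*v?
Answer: 86177/5466634385 ≈ 1.5764e-5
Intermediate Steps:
1/(z(19, -190)/(36326 + 49851) + 63435) = 1/((19*(-190))/(36326 + 49851) + 63435) = 1/(-3610/86177 + 63435) = 1/(5466634385/86177) = 86177/5466634385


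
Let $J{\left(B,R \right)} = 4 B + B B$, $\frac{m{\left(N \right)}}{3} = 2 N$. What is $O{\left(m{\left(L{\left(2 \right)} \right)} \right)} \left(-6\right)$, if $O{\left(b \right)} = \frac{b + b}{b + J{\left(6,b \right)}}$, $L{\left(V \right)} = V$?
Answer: $-2$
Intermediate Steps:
$m{\left(N \right)} = 6 N$ ($m{\left(N \right)} = 3 \cdot 2 N = 6 N$)
$J{\left(B,R \right)} = B^{2} + 4 B$ ($J{\left(B,R \right)} = 4 B + B^{2} = B^{2} + 4 B$)
$O{\left(b \right)} = \frac{2 b}{60 + b}$ ($O{\left(b \right)} = \frac{b + b}{b + 6 \left(4 + 6\right)} = \frac{2 b}{b + 6 \cdot 10} = \frac{2 b}{b + 60} = \frac{2 b}{60 + b}$)
$O{\left(m{\left(L{\left(2 \right)} \right)} \right)} \left(-6\right) = \frac{2 \cdot 6 \cdot 2}{60 + 6 \cdot 2} \left(-6\right) = 2 \cdot 12 \frac{1}{60 + 12} \left(-6\right) = 2 \cdot 12 \cdot \frac{1}{72} \left(-6\right) = \frac{1}{3} \left(-6\right) = -2$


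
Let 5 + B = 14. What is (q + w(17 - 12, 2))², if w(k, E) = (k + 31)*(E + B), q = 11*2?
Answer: 174724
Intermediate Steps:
B = 9 (B = -5 + 14 = 9)
q = 22
w(k, E) = (9 + E)*(31 + k) (w(k, E) = (k + 31)*(E + 9) = (31 + k)*(9 + E) = (9 + E)*(31 + k))
(q + w(17 - 12, 2))² = (22 + (279 + 9*(17 - 12) + 31*2 + 2*(17 - 12)))² = (22 + (279 + 9*5 + 62 + 2*5))² = (22 + (279 + 45 + 62 + 10))² = (22 + 396)² = 418² = 174724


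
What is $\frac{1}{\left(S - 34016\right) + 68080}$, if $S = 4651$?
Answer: $\frac{1}{38715} \approx 2.583 \cdot 10^{-5}$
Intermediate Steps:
$\frac{1}{\left(S - 34016\right) + 68080} = \frac{1}{\left(4651 - 34016\right) + 68080} = \frac{1}{-29365 + 68080} = \frac{1}{38715}$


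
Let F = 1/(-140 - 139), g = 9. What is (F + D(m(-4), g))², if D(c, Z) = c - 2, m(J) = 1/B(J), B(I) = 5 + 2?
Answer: 13205956/3814209 ≈ 3.4623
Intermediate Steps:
F = -1/279 (F = 1/(-279) = -1/279 ≈ -0.0035842)
B(I) = 7
m(J) = ⅐ (m(J) = 1/7 = ⅐)
D(c, Z) = -2 + c
(F + D(m(-4), g))² = (-1/279 + (-2 + ⅐))² = (-1/279 - 13/7)² = (-3634/1953)² = 13205956/3814209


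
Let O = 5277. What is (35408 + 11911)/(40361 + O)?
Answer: 47319/45638 ≈ 1.0368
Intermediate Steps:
(35408 + 11911)/(40361 + O) = (35408 + 11911)/(40361 + 5277) = 47319/45638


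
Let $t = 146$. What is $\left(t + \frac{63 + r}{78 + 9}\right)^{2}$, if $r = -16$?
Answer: $\frac{162537001}{7569} \approx 21474.0$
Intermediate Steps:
$\left(t + \frac{63 + r}{78 + 9}\right)^{2} = \left(146 + \frac{63 - 16}{78 + 9}\right)^{2} = \left(146 + \frac{47}{87}\right)^{2} = \left(\frac{12749}{87}\right)^{2} = \frac{162537001}{7569}$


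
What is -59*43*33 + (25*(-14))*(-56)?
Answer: -64121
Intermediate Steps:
-59*43*33 + (25*(-14))*(-56) = -2537*33 - 350*(-56) = -83721 + 19600 = -64121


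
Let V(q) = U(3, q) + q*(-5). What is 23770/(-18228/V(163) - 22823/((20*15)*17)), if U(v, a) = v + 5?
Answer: 32610063000/24848213 ≈ 1312.4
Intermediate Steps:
U(v, a) = 5 + v
V(q) = 8 - 5*q (V(q) = (5 + 3) + q*(-5) = 8 - 5*q)
23770/(-18228/V(163) - 22823/((20*15)*17)) = 23770/(-18228/(8 - 5*163) - 22823/((20*15)*17)) = 23770/(-18228/(8 - 815) - 22823/(300*17)) = 23770/(-18228/(-807) - 22823/5100) = 23770/(-18228*(-1/807) - 22823*1/5100) = 23770/(6076/269 - 22823/5100) = 23770/(24848213/1371900) = 23770*(1371900/24848213) = 32610063000/24848213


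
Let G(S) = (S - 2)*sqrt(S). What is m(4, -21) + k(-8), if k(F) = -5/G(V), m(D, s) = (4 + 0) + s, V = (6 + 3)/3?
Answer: -17 - 5*sqrt(3)/3 ≈ -19.887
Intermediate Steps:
V = 3 (V = 9*(1/3) = 3)
G(S) = sqrt(S)*(-2 + S) (G(S) = (-2 + S)*sqrt(S) = sqrt(S)*(-2 + S))
m(D, s) = 4 + s
k(F) = -5*sqrt(3)/3 (k(F) = -5*sqrt(3)/(3*(-2 + 3)) = -5*sqrt(3)/3)
m(4, -21) + k(-8) = (4 - 21) - 5*sqrt(3)/3 = -17 - 5*sqrt(3)/3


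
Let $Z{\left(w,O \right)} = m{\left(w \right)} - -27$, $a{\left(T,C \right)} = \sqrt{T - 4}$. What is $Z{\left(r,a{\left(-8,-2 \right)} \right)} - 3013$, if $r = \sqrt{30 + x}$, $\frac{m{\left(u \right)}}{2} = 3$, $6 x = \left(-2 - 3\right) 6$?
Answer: $-2980$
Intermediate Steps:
$x = -5$ ($x = \frac{\left(-2 - 3\right) 6}{6} = \frac{\left(-5\right) 6}{6} = \frac{1}{6} \left(-30\right) = -5$)
$m{\left(u \right)} = 6$ ($m{\left(u \right)} = 2 \cdot 3 = 6$)
$a{\left(T,C \right)} = \sqrt{-4 + T}$
$r = 5$ ($r = \sqrt{30 - 5} = \sqrt{25} = 5$)
$Z{\left(w,O \right)} = 33$ ($Z{\left(w,O \right)} = 6 - -27 = 6 + 27 = 33$)
$Z{\left(r,a{\left(-8,-2 \right)} \right)} - 3013 = 33 - 3013 = -2980$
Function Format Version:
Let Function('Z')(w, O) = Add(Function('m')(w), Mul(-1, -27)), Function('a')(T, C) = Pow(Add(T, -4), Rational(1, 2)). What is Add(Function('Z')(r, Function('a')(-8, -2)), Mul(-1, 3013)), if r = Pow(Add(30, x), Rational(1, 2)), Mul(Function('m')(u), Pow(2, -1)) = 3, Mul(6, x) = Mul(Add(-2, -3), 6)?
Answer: -2980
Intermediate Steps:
x = -5 (x = Mul(Rational(1, 6), Mul(Add(-2, -3), 6)) = Mul(Rational(1, 6), Mul(-5, 6)) = Mul(Rational(1, 6), -30) = -5)
Function('m')(u) = 6 (Function('m')(u) = Mul(2, 3) = 6)
Function('a')(T, C) = Pow(Add(-4, T), Rational(1, 2))
r = 5 (r = Pow(Add(30, -5), Rational(1, 2)) = Pow(25, Rational(1, 2)) = 5)
Function('Z')(w, O) = 33 (Function('Z')(w, O) = Add(6, Mul(-1, -27)) = Add(6, 27) = 33)
Add(Function('Z')(r, Function('a')(-8, -2)), Mul(-1, 3013)) = Add(33, Mul(-1, 3013)) = Add(33, -3013) = -2980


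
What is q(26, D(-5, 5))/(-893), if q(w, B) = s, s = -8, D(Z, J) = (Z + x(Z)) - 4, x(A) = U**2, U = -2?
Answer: 8/893 ≈ 0.0089586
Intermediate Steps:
x(A) = 4 (x(A) = (-2)**2 = 4)
D(Z, J) = Z (D(Z, J) = (Z + 4) - 4 = (4 + Z) - 4 = Z)
q(w, B) = -8
q(26, D(-5, 5))/(-893) = -8/(-893) = -8*(-1/893) = 8/893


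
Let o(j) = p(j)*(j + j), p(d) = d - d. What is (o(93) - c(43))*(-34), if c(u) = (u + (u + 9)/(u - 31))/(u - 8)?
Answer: 4828/105 ≈ 45.981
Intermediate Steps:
p(d) = 0
o(j) = 0 (o(j) = 0*(j + j) = 0*(2*j) = 0)
c(u) = (u + (9 + u)/(-31 + u))/(-8 + u)
(o(93) - c(43))*(-34) = (0 - (9 + 43**2 - 30*43)/(248 + 43**2 - 39*43))*(-34) = (0 - (9 + 1849 - 1290)/(248 + 1849 - 1677))*(-34) = (0 - 568/420)*(-34) = (0 - 1*142/105)*(-34) = (0 - 142/105)*(-34) = -142/105*(-34) = 4828/105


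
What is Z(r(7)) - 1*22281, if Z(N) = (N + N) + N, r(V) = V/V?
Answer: -22278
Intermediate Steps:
r(V) = 1
Z(N) = 3*N (Z(N) = 2*N + N = 3*N)
Z(r(7)) - 1*22281 = 3*1 - 1*22281 = 3 - 22281 = -22278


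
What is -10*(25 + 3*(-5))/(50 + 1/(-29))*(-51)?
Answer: 49300/483 ≈ 102.07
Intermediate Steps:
-10*(25 + 3*(-5))/(50 + 1/(-29))*(-51) = -10*(25 - 15)/(50 - 1/29)*(-51) = -100/1449/29*(-51) = -100*29/1449*(-51) = -10*290/1449*(-51) = -2900/1449*(-51) = 49300/483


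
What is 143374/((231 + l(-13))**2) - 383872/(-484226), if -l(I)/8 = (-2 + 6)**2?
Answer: 36748958286/2568576817 ≈ 14.307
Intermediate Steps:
l(I) = -128 (l(I) = -8*(-2 + 6)**2 = -8*4**2 = -8*16 = -128)
143374/((231 + l(-13))**2) - 383872/(-484226) = 143374/((231 - 128)**2) - 383872/(-484226) = 143374/(103**2) - 383872*(-1/484226) = 143374/10609 + 191936/242113 = 36748958286/2568576817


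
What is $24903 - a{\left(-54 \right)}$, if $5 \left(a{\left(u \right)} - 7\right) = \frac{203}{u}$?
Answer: $\frac{6722123}{270} \approx 24897.0$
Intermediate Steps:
$a{\left(u \right)} = 7 + \frac{203}{5 u}$ ($a{\left(u \right)} = 7 + \frac{203 \frac{1}{u}}{5} = 7 + \frac{203}{5 u}$)
$24903 - a{\left(-54 \right)} = 24903 - \left(7 + \frac{203}{5 \left(-54\right)}\right) = 24903 - \left(7 + \frac{203}{5} \left(- \frac{1}{54}\right)\right) = 24903 - \left(7 - \frac{203}{270}\right) = 24903 - \frac{1687}{270} = \frac{6722123}{270}$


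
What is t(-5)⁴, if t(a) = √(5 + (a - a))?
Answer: 25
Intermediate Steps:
t(a) = √5 (t(a) = √(5 + 0) = √5)
t(-5)⁴ = (√5)⁴ = 25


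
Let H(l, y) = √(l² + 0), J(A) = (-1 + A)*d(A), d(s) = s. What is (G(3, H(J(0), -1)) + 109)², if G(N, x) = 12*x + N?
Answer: 12544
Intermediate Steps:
J(A) = A*(-1 + A) (J(A) = (-1 + A)*A = A*(-1 + A))
H(l, y) = √(l²)
G(N, x) = N + 12*x
(G(3, H(J(0), -1)) + 109)² = ((3 + 12*√((0*(-1 + 0))²)) + 109)² = ((3 + 12*√((0*(-1))²)) + 109)² = ((3 + 12*√(0²)) + 109)² = ((3 + 12*√0) + 109)² = ((3 + 12*0) + 109)² = ((3 + 0) + 109)² = (3 + 109)² = 112² = 12544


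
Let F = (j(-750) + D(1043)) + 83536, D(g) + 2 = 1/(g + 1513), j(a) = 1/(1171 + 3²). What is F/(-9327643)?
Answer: -31493153807/3516614687430 ≈ -0.0089555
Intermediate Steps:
j(a) = 1/1180 (j(a) = 1/(1171 + 9) = 1/1180)
D(g) = -2 + 1/(1513 + g) (D(g) = -2 + 1/(g + 1513) = -2 + 1/(1513 + g))
F = 31493153807/377010 (F = (1/1180 + (-3025 - 2*1043)/(1513 + 1043)) + 83536 = (1/1180 + (-3025 - 2086)/2556) + 83536 = (1/1180 + (1/2556)*(-5111)) + 83536 = (1/1180 - 5111/2556) + 83536 = -753553/377010 + 83536 = 31493153807/377010 ≈ 83534.)
F/(-9327643) = (31493153807/377010)/(-9327643) = (31493153807/377010)*(-1/9327643) = -31493153807/3516614687430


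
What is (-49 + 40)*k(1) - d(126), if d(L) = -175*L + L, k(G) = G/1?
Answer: 21915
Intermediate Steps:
k(G) = G (k(G) = G*1 = G)
d(L) = -174*L
(-49 + 40)*k(1) - d(126) = (-49 + 40)*1 - (-174)*126 = -9*1 - 1*(-21924) = -9 + 21924 = 21915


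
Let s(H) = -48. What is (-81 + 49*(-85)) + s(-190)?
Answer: -4294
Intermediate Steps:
(-81 + 49*(-85)) + s(-190) = (-81 + 49*(-85)) - 48 = (-81 - 4165) - 48 = -4246 - 48 = -4294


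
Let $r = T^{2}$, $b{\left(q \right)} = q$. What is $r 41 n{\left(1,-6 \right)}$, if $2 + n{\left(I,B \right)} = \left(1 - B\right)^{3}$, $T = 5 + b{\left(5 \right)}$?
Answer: $1398100$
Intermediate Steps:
$T = 10$ ($T = 5 + 5 = 10$)
$n{\left(I,B \right)} = -2 + \left(1 - B\right)^{3}$
$r = 100$ ($r = 10^{2} = 100$)
$r 41 n{\left(1,-6 \right)} = 100 \cdot 41 \left(-2 - \left(-1 - 6\right)^{3}\right) = 4100 \left(-2 - \left(-7\right)^{3}\right) = 4100 \left(-2 - -343\right) = 4100 \left(-2 + 343\right) = 4100 \cdot 341 = 1398100$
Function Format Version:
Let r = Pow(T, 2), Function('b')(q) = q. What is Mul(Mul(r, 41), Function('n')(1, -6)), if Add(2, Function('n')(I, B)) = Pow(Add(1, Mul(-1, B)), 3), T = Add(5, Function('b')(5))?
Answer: 1398100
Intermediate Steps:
T = 10 (T = Add(5, 5) = 10)
Function('n')(I, B) = Add(-2, Pow(Add(1, Mul(-1, B)), 3))
r = 100 (r = Pow(10, 2) = 100)
Mul(Mul(r, 41), Function('n')(1, -6)) = Mul(Mul(100, 41), Add(-2, Mul(-1, Pow(Add(-1, -6), 3)))) = Mul(4100, Add(-2, Mul(-1, Pow(-7, 3)))) = Mul(4100, Add(-2, Mul(-1, -343))) = Mul(4100, Add(-2, 343)) = Mul(4100, 341) = 1398100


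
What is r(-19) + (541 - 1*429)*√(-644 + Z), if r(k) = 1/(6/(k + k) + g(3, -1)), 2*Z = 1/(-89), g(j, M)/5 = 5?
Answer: 19/472 + 168*I*√2267186/89 ≈ 0.040254 + 2842.3*I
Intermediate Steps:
g(j, M) = 25 (g(j, M) = 5*5 = 25)
Z = -1/178 (Z = (½)/(-89) = (½)*(-1/89) = -1/178 ≈ -0.0056180)
r(k) = 1/(25 + 3/k) (r(k) = 1/(6/(k + k) + 25) = 1/(6/((2*k)) + 25) = 1/(6*(1/(2*k)) + 25) = 1/(3/k + 25) = 1/(25 + 3/k))
r(-19) + (541 - 1*429)*√(-644 + Z) = -19/(3 + 25*(-19)) + (541 - 1*429)*√(-644 - 1/178) = -19/(3 - 475) + (541 - 429)*√(-114633/178) = -19/(-472) + 112*(3*I*√2267186/178) = -19*(-1/472) + 168*I*√2267186/89 = 19/472 + 168*I*√2267186/89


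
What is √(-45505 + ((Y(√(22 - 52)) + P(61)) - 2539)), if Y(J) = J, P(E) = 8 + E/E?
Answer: √(-48035 + I*√30) ≈ 0.012 + 219.17*I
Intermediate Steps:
P(E) = 9 (P(E) = 8 + 1 = 9)
√(-45505 + ((Y(√(22 - 52)) + P(61)) - 2539)) = √(-45505 + ((√(22 - 52) + 9) - 2539)) = √(-45505 + ((√(-30) + 9) - 2539)) = √(-45505 + ((I*√30 + 9) - 2539)) = √(-45505 + ((9 + I*√30) - 2539)) = √(-45505 + (-2530 + I*√30)) = √(-48035 + I*√30)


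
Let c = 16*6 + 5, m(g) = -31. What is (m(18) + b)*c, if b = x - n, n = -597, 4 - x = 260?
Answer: 31310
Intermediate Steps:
c = 101 (c = 96 + 5 = 101)
x = -256 (x = 4 - 1*260 = 4 - 260 = -256)
b = 341 (b = -256 - 1*(-597) = -256 + 597 = 341)
(m(18) + b)*c = (-31 + 341)*101 = 310*101 = 31310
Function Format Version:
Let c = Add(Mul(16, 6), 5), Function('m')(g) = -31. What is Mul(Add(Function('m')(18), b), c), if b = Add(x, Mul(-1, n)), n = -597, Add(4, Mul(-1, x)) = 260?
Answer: 31310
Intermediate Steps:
c = 101 (c = Add(96, 5) = 101)
x = -256 (x = Add(4, Mul(-1, 260)) = Add(4, -260) = -256)
b = 341 (b = Add(-256, Mul(-1, -597)) = Add(-256, 597) = 341)
Mul(Add(Function('m')(18), b), c) = Mul(Add(-31, 341), 101) = Mul(310, 101) = 31310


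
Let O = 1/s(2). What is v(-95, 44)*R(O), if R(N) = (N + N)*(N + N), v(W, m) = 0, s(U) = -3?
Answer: 0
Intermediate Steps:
O = -1/3 (O = 1/(-3) = -1/3 ≈ -0.33333)
R(N) = 4*N**2 (R(N) = (2*N)*(2*N) = 4*N**2)
v(-95, 44)*R(O) = 0*(4*(-1/3)**2) = 0*(4*(1/9)) = 0*(4/9) = 0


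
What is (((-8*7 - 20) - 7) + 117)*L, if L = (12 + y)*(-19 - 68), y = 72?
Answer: -248472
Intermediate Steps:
L = -7308 (L = (12 + 72)*(-19 - 68) = 84*(-87) = -7308)
(((-8*7 - 20) - 7) + 117)*L = (((-8*7 - 20) - 7) + 117)*(-7308) = (((-56 - 20) - 7) + 117)*(-7308) = ((-76 - 7) + 117)*(-7308) = (-83 + 117)*(-7308) = 34*(-7308) = -248472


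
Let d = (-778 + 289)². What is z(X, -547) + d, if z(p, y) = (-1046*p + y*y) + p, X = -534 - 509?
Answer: 1628265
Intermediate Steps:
X = -1043
d = 239121 (d = (-489)² = 239121)
z(p, y) = y² - 1045*p (z(p, y) = (-1046*p + y²) + p = (y² - 1046*p) + p = y² - 1045*p)
z(X, -547) + d = ((-547)² - 1045*(-1043)) + 239121 = (299209 + 1089935) + 239121 = 1389144 + 239121 = 1628265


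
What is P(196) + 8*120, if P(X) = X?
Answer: 1156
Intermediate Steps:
P(196) + 8*120 = 196 + 8*120 = 196 + 960 = 1156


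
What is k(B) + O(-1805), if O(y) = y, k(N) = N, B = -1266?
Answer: -3071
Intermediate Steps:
k(B) + O(-1805) = -1266 - 1805 = -3071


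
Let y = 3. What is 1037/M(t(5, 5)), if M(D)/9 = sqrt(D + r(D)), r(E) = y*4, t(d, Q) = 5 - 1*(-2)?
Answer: 1037*sqrt(19)/171 ≈ 26.434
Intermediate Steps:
t(d, Q) = 7 (t(d, Q) = 5 + 2 = 7)
r(E) = 12 (r(E) = 3*4 = 12)
M(D) = 9*sqrt(12 + D) (M(D) = 9*sqrt(D + 12) = 9*sqrt(12 + D))
1037/M(t(5, 5)) = 1037/((9*sqrt(12 + 7))) = 1037/((9*sqrt(19))) = 1037*(sqrt(19)/171) = 1037*sqrt(19)/171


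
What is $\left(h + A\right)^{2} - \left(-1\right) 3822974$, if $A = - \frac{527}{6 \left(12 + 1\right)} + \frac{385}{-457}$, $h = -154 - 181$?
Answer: $\frac{5006753180871625}{1270637316} \approx 3.9403 \cdot 10^{6}$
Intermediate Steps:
$h = -335$
$A = - \frac{270869}{35646}$ ($A = - \frac{527}{6 \cdot 13} + 385 \left(- \frac{1}{457}\right) = - \frac{527}{78} - \frac{385}{457} = - \frac{270869}{35646} \approx -7.5989$)
$\left(h + A\right)^{2} - \left(-1\right) 3822974 = \left(-335 - \frac{270869}{35646}\right)^{2} - \left(-1\right) 3822974 = \left(- \frac{12212279}{35646}\right)^{2} - -3822974 = \frac{149139758373841}{1270637316} + 3822974 = \frac{5006753180871625}{1270637316}$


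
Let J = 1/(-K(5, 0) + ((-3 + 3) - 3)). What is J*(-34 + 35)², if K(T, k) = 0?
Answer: -⅓ ≈ -0.33333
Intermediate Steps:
J = -⅓ (J = 1/(-1*0 + ((-3 + 3) - 3)) = 1/(0 + (0 - 3)) = 1/(0 - 3) = 1/(-3) = -⅓ ≈ -0.33333)
J*(-34 + 35)² = -(-34 + 35)²/3 = -⅓*1² = -⅓*1 = -⅓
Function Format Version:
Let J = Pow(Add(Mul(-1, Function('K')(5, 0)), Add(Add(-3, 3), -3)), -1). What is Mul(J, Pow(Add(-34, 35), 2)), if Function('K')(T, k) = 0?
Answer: Rational(-1, 3) ≈ -0.33333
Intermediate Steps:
J = Rational(-1, 3) (J = Pow(Add(Mul(-1, 0), Add(Add(-3, 3), -3)), -1) = Pow(Add(0, Add(0, -3)), -1) = Pow(Add(0, -3), -1) = Pow(-3, -1) = Rational(-1, 3) ≈ -0.33333)
Mul(J, Pow(Add(-34, 35), 2)) = Mul(Rational(-1, 3), Pow(Add(-34, 35), 2)) = Mul(Rational(-1, 3), Pow(1, 2)) = Mul(Rational(-1, 3), 1) = Rational(-1, 3)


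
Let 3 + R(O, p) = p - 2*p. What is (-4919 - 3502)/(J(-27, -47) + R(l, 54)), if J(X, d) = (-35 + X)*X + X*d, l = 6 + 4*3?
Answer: -2807/962 ≈ -2.9179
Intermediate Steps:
l = 18 (l = 6 + 12 = 18)
R(O, p) = -3 - p (R(O, p) = -3 + (p - 2*p) = -3 - p)
J(X, d) = X*d + X*(-35 + X) (J(X, d) = X*(-35 + X) + X*d = X*d + X*(-35 + X))
(-4919 - 3502)/(J(-27, -47) + R(l, 54)) = (-4919 - 3502)/(-27*(-35 - 27 - 47) + (-3 - 1*54)) = -8421/(-27*(-109) + (-3 - 54)) = -8421/(2943 - 57) = -8421/2886 = -8421*1/2886 = -2807/962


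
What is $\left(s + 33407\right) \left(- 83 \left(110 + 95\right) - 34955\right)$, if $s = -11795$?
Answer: $-1123175640$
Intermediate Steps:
$\left(s + 33407\right) \left(- 83 \left(110 + 95\right) - 34955\right) = \left(-11795 + 33407\right) \left(- 83 \left(110 + 95\right) - 34955\right) = 21612 \left(\left(-83\right) 205 - 34955\right) = 21612 \left(-17015 - 34955\right) = 21612 \left(-51970\right) = -1123175640$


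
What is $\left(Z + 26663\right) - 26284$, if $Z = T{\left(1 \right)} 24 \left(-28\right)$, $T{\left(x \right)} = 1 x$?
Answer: $-293$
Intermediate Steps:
$T{\left(x \right)} = x$
$Z = -672$ ($Z = 1 \cdot 24 \left(-28\right) = 24 \left(-28\right) = -672$)
$\left(Z + 26663\right) - 26284 = \left(-672 + 26663\right) - 26284 = 25991 - 26284 = -293$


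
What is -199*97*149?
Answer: -2876147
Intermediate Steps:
-199*97*149 = -19303*149 = -2876147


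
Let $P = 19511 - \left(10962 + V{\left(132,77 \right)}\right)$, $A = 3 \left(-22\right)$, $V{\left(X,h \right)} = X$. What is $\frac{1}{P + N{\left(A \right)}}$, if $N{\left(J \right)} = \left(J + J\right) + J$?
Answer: $\frac{1}{8219} \approx 0.00012167$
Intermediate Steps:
$A = -66$
$N{\left(J \right)} = 3 J$ ($N{\left(J \right)} = 2 J + J = 3 J$)
$P = 8417$ ($P = 19511 - 11094 = 8417$)
$\frac{1}{P + N{\left(A \right)}} = \frac{1}{8417 + 3 \left(-66\right)} = \frac{1}{8417 - 198} = \frac{1}{8219}$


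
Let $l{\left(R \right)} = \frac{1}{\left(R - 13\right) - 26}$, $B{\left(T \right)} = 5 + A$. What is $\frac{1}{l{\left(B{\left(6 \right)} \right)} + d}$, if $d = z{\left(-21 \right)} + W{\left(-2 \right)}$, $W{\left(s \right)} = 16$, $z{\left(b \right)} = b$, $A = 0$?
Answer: $- \frac{34}{171} \approx -0.19883$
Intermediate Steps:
$B{\left(T \right)} = 5$ ($B{\left(T \right)} = 5 + 0 = 5$)
$l{\left(R \right)} = \frac{1}{-39 + R}$ ($l{\left(R \right)} = \frac{1}{\left(-13 + R\right) - 26} = \frac{1}{-39 + R}$)
$d = -5$ ($d = -21 + 16 = -5$)
$\frac{1}{l{\left(B{\left(6 \right)} \right)} + d} = \frac{1}{\frac{1}{-39 + 5} - 5} = \frac{1}{\frac{1}{-34} - 5} = \frac{1}{- \frac{1}{34} - 5} = \frac{1}{- \frac{171}{34}} = - \frac{34}{171}$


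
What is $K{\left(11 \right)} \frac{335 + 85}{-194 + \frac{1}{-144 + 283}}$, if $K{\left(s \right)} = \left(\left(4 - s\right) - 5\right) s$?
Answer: $\frac{1541232}{5393} \approx 285.78$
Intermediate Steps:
$K{\left(s \right)} = s \left(-1 - s\right)$ ($K{\left(s \right)} = \left(-1 - s\right) s = s \left(-1 - s\right)$)
$K{\left(11 \right)} \frac{335 + 85}{-194 + \frac{1}{-144 + 283}} = \left(-1\right) 11 \left(1 + 11\right) \frac{335 + 85}{-194 + \frac{1}{-144 + 283}} = \left(-1\right) 11 \cdot 12 \frac{420}{-194 + \frac{1}{139}} = - 132 \frac{420}{-194 + \frac{1}{139}} = - 132 \frac{420}{- \frac{26965}{139}} = - 132 \cdot 420 \left(- \frac{139}{26965}\right) = \left(-132\right) \left(- \frac{11676}{5393}\right) = \frac{1541232}{5393}$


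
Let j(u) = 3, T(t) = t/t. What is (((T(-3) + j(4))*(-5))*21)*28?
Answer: -11760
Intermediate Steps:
T(t) = 1
(((T(-3) + j(4))*(-5))*21)*28 = (((1 + 3)*(-5))*21)*28 = ((4*(-5))*21)*28 = -20*21*28 = -420*28 = -11760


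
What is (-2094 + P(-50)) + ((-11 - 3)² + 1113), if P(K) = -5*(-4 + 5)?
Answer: -790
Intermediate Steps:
P(K) = -5 (P(K) = -5*1 = -5)
(-2094 + P(-50)) + ((-11 - 3)² + 1113) = (-2094 - 5) + ((-11 - 3)² + 1113) = -2099 + ((-14)² + 1113) = -2099 + (196 + 1113) = -2099 + 1309 = -790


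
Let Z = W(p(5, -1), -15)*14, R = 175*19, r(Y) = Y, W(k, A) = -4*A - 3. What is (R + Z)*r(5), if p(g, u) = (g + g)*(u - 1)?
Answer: 20615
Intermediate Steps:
p(g, u) = 2*g*(-1 + u) (p(g, u) = (2*g)*(-1 + u) = 2*g*(-1 + u))
W(k, A) = -3 - 4*A
R = 3325
Z = 798 (Z = (-3 - 4*(-15))*14 = (-3 + 60)*14 = 57*14 = 798)
(R + Z)*r(5) = (3325 + 798)*5 = 4123*5 = 20615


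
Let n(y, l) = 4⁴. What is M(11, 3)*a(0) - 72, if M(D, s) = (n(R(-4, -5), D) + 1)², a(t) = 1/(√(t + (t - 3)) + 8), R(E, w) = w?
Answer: 523568/67 - 66049*I*√3/67 ≈ 7814.4 - 1707.5*I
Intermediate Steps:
n(y, l) = 256
a(t) = 1/(8 + √(-3 + 2*t)) (a(t) = 1/(√(t + (-3 + t)) + 8) = 1/(√(-3 + 2*t) + 8) = 1/(8 + √(-3 + 2*t)))
M(D, s) = 66049 (M(D, s) = (256 + 1)² = 257² = 66049)
M(11, 3)*a(0) - 72 = 66049/(8 + √(-3 + 2*0)) - 72 = 66049/(8 + √(-3 + 0)) - 72 = 66049/(8 + √(-3)) - 72 = 66049/(8 + I*√3) - 72 = -72 + 66049/(8 + I*√3)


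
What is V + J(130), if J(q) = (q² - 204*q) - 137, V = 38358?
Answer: 28601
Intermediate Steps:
J(q) = -137 + q² - 204*q
V + J(130) = 38358 + (-137 + 130² - 204*130) = 38358 + (-137 + 16900 - 26520) = 38358 - 9757 = 28601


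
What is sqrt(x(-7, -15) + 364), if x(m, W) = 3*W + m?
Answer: 2*sqrt(78) ≈ 17.664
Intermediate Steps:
x(m, W) = m + 3*W
sqrt(x(-7, -15) + 364) = sqrt((-7 + 3*(-15)) + 364) = sqrt((-7 - 45) + 364) = sqrt(-52 + 364) = sqrt(312) = 2*sqrt(78)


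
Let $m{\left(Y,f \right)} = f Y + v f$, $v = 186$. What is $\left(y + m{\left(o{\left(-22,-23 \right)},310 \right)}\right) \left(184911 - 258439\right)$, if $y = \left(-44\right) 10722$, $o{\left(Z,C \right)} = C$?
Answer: $30972787664$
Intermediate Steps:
$y = -471768$
$m{\left(Y,f \right)} = 186 f + Y f$ ($m{\left(Y,f \right)} = f Y + 186 f = Y f + 186 f = 186 f + Y f$)
$\left(y + m{\left(o{\left(-22,-23 \right)},310 \right)}\right) \left(184911 - 258439\right) = \left(-471768 + 310 \left(186 - 23\right)\right) \left(184911 - 258439\right) = \left(-471768 + 310 \cdot 163\right) \left(-73528\right) = \left(-471768 + 50530\right) \left(-73528\right) = \left(-421238\right) \left(-73528\right) = 30972787664$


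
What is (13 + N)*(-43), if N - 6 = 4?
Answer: -989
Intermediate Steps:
N = 10 (N = 6 + 4 = 10)
(13 + N)*(-43) = (13 + 10)*(-43) = 23*(-43) = -989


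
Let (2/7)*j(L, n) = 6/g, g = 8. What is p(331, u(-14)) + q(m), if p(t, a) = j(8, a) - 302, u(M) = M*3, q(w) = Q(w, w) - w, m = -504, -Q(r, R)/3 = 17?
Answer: 1229/8 ≈ 153.63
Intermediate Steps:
Q(r, R) = -51 (Q(r, R) = -3*17 = -51)
j(L, n) = 21/8 (j(L, n) = 7*(6/8)/2 = 7*(6*(1/8))/2 = (7/2)*(3/4) = 21/8)
q(w) = -51 - w
u(M) = 3*M
p(t, a) = -2395/8 (p(t, a) = 21/8 - 302 = -2395/8)
p(331, u(-14)) + q(m) = -2395/8 + (-51 - 1*(-504)) = -2395/8 + (-51 + 504) = -2395/8 + 453 = 1229/8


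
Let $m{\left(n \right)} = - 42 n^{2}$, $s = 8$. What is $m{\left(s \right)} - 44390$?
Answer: $-47078$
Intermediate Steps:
$m{\left(s \right)} - 44390 = - 42 \cdot 8^{2} - 44390 = \left(-42\right) 64 - 44390 = -2688 - 44390 = -47078$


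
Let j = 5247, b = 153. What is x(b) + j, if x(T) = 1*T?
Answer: 5400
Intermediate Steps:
x(T) = T
x(b) + j = 153 + 5247 = 5400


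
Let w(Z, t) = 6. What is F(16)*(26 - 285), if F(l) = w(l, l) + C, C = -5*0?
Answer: -1554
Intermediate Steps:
C = 0
F(l) = 6 (F(l) = 6 + 0 = 6)
F(16)*(26 - 285) = 6*(26 - 285) = 6*(-259) = -1554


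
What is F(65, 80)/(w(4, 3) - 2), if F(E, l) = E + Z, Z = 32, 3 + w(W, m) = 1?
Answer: -97/4 ≈ -24.250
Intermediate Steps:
w(W, m) = -2 (w(W, m) = -3 + 1 = -2)
F(E, l) = 32 + E (F(E, l) = E + 32 = 32 + E)
F(65, 80)/(w(4, 3) - 2) = (32 + 65)/(-2 - 2) = 97/(-4) = -¼*97 = -97/4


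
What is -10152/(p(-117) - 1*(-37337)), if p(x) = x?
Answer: -2538/9305 ≈ -0.27276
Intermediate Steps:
-10152/(p(-117) - 1*(-37337)) = -10152/(-117 - 1*(-37337)) = -10152/(-117 + 37337) = -10152/37220 = -10152*1/37220 = -2538/9305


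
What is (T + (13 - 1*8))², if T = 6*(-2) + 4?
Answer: 9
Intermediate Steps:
T = -8 (T = -12 + 4 = -8)
(T + (13 - 1*8))² = (-8 + (13 - 1*8))² = (-8 + (13 - 8))² = (-8 + 5)² = (-3)² = 9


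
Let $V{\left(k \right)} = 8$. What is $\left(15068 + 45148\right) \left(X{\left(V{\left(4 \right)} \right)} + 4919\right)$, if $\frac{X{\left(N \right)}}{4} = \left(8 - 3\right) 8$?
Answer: $305837064$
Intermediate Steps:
$X{\left(N \right)} = 160$ ($X{\left(N \right)} = 4 \left(8 - 3\right) 8 = 4 \cdot 5 \cdot 8 = 4 \cdot 40 = 160$)
$\left(15068 + 45148\right) \left(X{\left(V{\left(4 \right)} \right)} + 4919\right) = \left(15068 + 45148\right) \left(160 + 4919\right) = 60216 \cdot 5079 = 305837064$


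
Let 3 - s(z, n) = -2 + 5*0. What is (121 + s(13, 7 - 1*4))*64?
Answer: 8064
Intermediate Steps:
s(z, n) = 5 (s(z, n) = 3 - (-2 + 5*0) = 3 - (-2 + 0) = 3 - 1*(-2) = 3 + 2 = 5)
(121 + s(13, 7 - 1*4))*64 = (121 + 5)*64 = 126*64 = 8064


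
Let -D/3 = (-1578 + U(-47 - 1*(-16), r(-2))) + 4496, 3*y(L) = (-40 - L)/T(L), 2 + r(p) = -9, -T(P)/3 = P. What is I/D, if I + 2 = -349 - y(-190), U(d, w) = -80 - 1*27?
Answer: 20012/480681 ≈ 0.041633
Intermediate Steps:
T(P) = -3*P
r(p) = -11 (r(p) = -2 - 9 = -11)
U(d, w) = -107 (U(d, w) = -80 - 27 = -107)
y(L) = -(-40 - L)/(9*L) (y(L) = ((-40 - L)/((-3*L)))/3 = ((-40 - L)*(-1/(3*L)))/3 = (-(-40 - L)/(3*L))/3 = -(-40 - L)/(9*L))
D = -8433 (D = -3*((-1578 - 107) + 4496) = -3*(-1685 + 4496) = -3*2811 = -8433)
I = -20012/57 (I = -2 + (-349 - (40 - 190)/(9*(-190))) = -2 + (-349 - (-1)*(-150)/(9*190)) = -2 + (-349 - 1*5/57) = -2 + (-349 - 5/57) = -2 - 19898/57 = -20012/57 ≈ -351.09)
I/D = -20012/57/(-8433) = -20012/57*(-1/8433) = 20012/480681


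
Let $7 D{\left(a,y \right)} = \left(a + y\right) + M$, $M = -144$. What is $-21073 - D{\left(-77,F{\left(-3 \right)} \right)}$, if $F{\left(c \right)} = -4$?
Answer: $- \frac{147286}{7} \approx -21041.0$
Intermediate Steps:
$D{\left(a,y \right)} = - \frac{144}{7} + \frac{a}{7} + \frac{y}{7}$ ($D{\left(a,y \right)} = \frac{\left(a + y\right) - 144}{7} = \frac{-144 + a + y}{7} = - \frac{144}{7} + \frac{a}{7} + \frac{y}{7}$)
$-21073 - D{\left(-77,F{\left(-3 \right)} \right)} = -21073 - \left(- \frac{144}{7} + \frac{1}{7} \left(-77\right) + \frac{1}{7} \left(-4\right)\right) = -21073 - \left(- \frac{144}{7} - 11 - \frac{4}{7}\right) = -21073 - - \frac{225}{7} = -21073 + \frac{225}{7} = - \frac{147286}{7}$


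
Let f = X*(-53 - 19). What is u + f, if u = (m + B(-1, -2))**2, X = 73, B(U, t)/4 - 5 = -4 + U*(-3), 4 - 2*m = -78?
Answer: -2007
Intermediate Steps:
m = 41 (m = 2 - 1/2*(-78) = 2 + 39 = 41)
B(U, t) = 4 - 12*U (B(U, t) = 20 + 4*(-4 + U*(-3)) = 20 + 4*(-4 - 3*U) = 20 + (-16 - 12*U) = 4 - 12*U)
f = -5256 (f = 73*(-53 - 19) = 73*(-72) = -5256)
u = 3249 (u = (41 + (4 - 12*(-1)))**2 = (41 + (4 + 12))**2 = (41 + 16)**2 = 57**2 = 3249)
u + f = 3249 - 5256 = -2007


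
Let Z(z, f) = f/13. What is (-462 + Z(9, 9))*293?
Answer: -1757121/13 ≈ -1.3516e+5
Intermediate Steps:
Z(z, f) = f/13 (Z(z, f) = f*(1/13) = f/13)
(-462 + Z(9, 9))*293 = (-462 + (1/13)*9)*293 = (-462 + 9/13)*293 = -5997/13*293 = -1757121/13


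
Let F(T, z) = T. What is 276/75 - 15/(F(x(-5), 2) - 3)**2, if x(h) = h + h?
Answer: 15173/4225 ≈ 3.5912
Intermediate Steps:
x(h) = 2*h
276/75 - 15/(F(x(-5), 2) - 3)**2 = 276/75 - 15/(2*(-5) - 3)**2 = 276*(1/75) - 15/(-10 - 3)**2 = 92/25 - 15/((-13)**2) = 92/25 - 15/169 = 15173/4225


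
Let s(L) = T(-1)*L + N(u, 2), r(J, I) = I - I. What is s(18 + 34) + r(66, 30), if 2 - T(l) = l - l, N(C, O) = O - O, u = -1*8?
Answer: 104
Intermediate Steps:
r(J, I) = 0
u = -8
N(C, O) = 0
T(l) = 2 (T(l) = 2 - (l - l) = 2 - 1*0 = 2 + 0 = 2)
s(L) = 2*L (s(L) = 2*L + 0 = 2*L)
s(18 + 34) + r(66, 30) = 2*(18 + 34) + 0 = 2*52 + 0 = 104 + 0 = 104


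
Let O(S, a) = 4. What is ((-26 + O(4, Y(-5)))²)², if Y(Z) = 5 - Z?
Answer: 234256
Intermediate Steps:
((-26 + O(4, Y(-5)))²)² = ((-26 + 4)²)² = ((-22)²)² = 484² = 234256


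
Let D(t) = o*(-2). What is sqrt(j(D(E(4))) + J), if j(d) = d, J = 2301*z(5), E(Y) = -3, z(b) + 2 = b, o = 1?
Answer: sqrt(6901) ≈ 83.072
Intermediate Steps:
z(b) = -2 + b
J = 6903 (J = 2301*(-2 + 5) = 2301*3 = 6903)
D(t) = -2 (D(t) = 1*(-2) = -2)
sqrt(j(D(E(4))) + J) = sqrt(-2 + 6903) = sqrt(6901)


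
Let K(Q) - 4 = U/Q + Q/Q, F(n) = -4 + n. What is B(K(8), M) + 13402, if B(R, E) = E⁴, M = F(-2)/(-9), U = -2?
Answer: 1085578/81 ≈ 13402.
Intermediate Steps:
K(Q) = 5 - 2/Q (K(Q) = 4 + (-2/Q + Q/Q) = 4 + (-2/Q + 1) = 4 + (1 - 2/Q) = 5 - 2/Q)
M = ⅔ (M = (-4 - 2)/(-9) = -6*(-⅑) = ⅔ ≈ 0.66667)
B(K(8), M) + 13402 = (⅔)⁴ + 13402 = 16/81 + 13402 = 1085578/81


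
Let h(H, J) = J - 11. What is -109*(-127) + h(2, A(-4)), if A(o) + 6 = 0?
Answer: 13826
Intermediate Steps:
A(o) = -6 (A(o) = -6 + 0 = -6)
h(H, J) = -11 + J
-109*(-127) + h(2, A(-4)) = -109*(-127) + (-11 - 6) = 13843 - 17 = 13826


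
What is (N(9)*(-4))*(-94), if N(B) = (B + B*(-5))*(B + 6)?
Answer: -203040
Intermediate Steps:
N(B) = -4*B*(6 + B) (N(B) = (B - 5*B)*(6 + B) = (-4*B)*(6 + B) = -4*B*(6 + B))
(N(9)*(-4))*(-94) = (-4*9*(6 + 9)*(-4))*(-94) = (-4*9*15*(-4))*(-94) = -540*(-4)*(-94) = 2160*(-94) = -203040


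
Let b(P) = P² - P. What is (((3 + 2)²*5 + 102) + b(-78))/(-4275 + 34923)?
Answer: 6389/30648 ≈ 0.20846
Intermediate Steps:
(((3 + 2)²*5 + 102) + b(-78))/(-4275 + 34923) = (((3 + 2)²*5 + 102) - 78*(-1 - 78))/(-4275 + 34923) = ((5²*5 + 102) - 78*(-79))/30648 = ((25*5 + 102) + 6162)*(1/30648) = ((125 + 102) + 6162)*(1/30648) = (227 + 6162)*(1/30648) = 6389*(1/30648) = 6389/30648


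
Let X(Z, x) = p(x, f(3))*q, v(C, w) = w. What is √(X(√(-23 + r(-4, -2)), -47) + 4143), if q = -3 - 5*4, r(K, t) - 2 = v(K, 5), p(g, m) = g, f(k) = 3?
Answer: 2*√1306 ≈ 72.277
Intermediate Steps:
r(K, t) = 7 (r(K, t) = 2 + 5 = 7)
q = -23 (q = -3 - 20 = -23)
X(Z, x) = -23*x (X(Z, x) = x*(-23) = -23*x)
√(X(√(-23 + r(-4, -2)), -47) + 4143) = √(-23*(-47) + 4143) = √(1081 + 4143) = √5224 = 2*√1306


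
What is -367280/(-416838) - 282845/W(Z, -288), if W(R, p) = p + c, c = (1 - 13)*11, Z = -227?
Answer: 1311720019/1945244 ≈ 674.32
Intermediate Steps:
c = -132 (c = -12*11 = -132)
W(R, p) = -132 + p (W(R, p) = p - 132 = -132 + p)
-367280/(-416838) - 282845/W(Z, -288) = -367280/(-416838) - 282845/(-132 - 288) = -367280*(-1/416838) - 282845/(-420) = 183640/208419 - 282845*(-1/420) = 183640/208419 + 56569/84 = 1311720019/1945244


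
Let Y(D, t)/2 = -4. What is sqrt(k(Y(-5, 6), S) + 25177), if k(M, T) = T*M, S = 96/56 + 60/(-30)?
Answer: sqrt(1233785)/7 ≈ 158.68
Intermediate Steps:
Y(D, t) = -8 (Y(D, t) = 2*(-4) = -8)
S = -2/7 (S = 96*(1/56) + 60*(-1/30) = 12/7 - 2 = -2/7 ≈ -0.28571)
k(M, T) = M*T
sqrt(k(Y(-5, 6), S) + 25177) = sqrt(-8*(-2/7) + 25177) = sqrt(16/7 + 25177) = sqrt(176255/7) = sqrt(1233785)/7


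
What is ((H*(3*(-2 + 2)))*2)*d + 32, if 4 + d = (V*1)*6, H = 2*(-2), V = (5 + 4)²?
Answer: 32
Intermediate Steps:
V = 81 (V = 9² = 81)
H = -4
d = 482 (d = -4 + (81*1)*6 = -4 + 81*6 = -4 + 486 = 482)
((H*(3*(-2 + 2)))*2)*d + 32 = (-12*(-2 + 2)*2)*482 + 32 = (-12*0*2)*482 + 32 = (-4*0*2)*482 + 32 = (0*2)*482 + 32 = 0*482 + 32 = 0 + 32 = 32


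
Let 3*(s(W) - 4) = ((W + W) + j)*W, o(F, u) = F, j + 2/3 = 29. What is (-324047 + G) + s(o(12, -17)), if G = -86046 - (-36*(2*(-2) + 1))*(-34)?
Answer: -1218623/3 ≈ -4.0621e+5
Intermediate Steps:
j = 85/3 (j = -⅔ + 29 = 85/3 ≈ 28.333)
G = -82374 (G = -86046 - (-36*(-4 + 1))*(-34) = -86046 - (-36*(-3))*(-34) = -86046 - 108*(-34) = -86046 - 1*(-3672) = -86046 + 3672 = -82374)
s(W) = 4 + W*(85/3 + 2*W)/3 (s(W) = 4 + (((W + W) + 85/3)*W)/3 = 4 + ((2*W + 85/3)*W)/3 = 4 + ((85/3 + 2*W)*W)/3 = 4 + (W*(85/3 + 2*W))/3 = 4 + W*(85/3 + 2*W)/3)
(-324047 + G) + s(o(12, -17)) = (-324047 - 82374) + (4 + (⅔)*12² + (85/9)*12) = -406421 + (4 + (⅔)*144 + 340/3) = -406421 + (4 + 96 + 340/3) = -406421 + 640/3 = -1218623/3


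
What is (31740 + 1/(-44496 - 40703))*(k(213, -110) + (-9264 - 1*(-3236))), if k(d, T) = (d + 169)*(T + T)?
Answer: -243563350015612/85199 ≈ -2.8588e+9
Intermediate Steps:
k(d, T) = 2*T*(169 + d) (k(d, T) = (169 + d)*(2*T) = 2*T*(169 + d))
(31740 + 1/(-44496 - 40703))*(k(213, -110) + (-9264 - 1*(-3236))) = (31740 + 1/(-44496 - 40703))*(2*(-110)*(169 + 213) + (-9264 - 1*(-3236))) = (31740 + 1/(-85199))*(2*(-110)*382 + (-9264 + 3236)) = (31740 - 1/85199)*(-84040 - 6028) = (2704216259/85199)*(-90068) = -243563350015612/85199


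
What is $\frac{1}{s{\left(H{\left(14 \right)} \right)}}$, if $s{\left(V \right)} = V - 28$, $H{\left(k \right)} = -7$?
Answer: $- \frac{1}{35} \approx -0.028571$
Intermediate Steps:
$s{\left(V \right)} = -28 + V$ ($s{\left(V \right)} = V - 28 = -28 + V$)
$\frac{1}{s{\left(H{\left(14 \right)} \right)}} = \frac{1}{-28 - 7} = \frac{1}{-35} = - \frac{1}{35}$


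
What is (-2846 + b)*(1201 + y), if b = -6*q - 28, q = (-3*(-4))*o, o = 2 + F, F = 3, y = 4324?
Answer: -17867850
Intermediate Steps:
o = 5 (o = 2 + 3 = 5)
q = 60 (q = -3*(-4)*5 = 12*5 = 60)
b = -388 (b = -6*60 - 28 = -360 - 28 = -388)
(-2846 + b)*(1201 + y) = (-2846 - 388)*(1201 + 4324) = -3234*5525 = -17867850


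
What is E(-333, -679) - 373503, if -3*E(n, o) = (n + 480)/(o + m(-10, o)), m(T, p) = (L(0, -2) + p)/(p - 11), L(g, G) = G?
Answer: -58245167059/155943 ≈ -3.7350e+5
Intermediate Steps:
m(T, p) = (-2 + p)/(-11 + p) (m(T, p) = (-2 + p)/(p - 11) = (-2 + p)/(-11 + p))
E(n, o) = -(480 + n)/(3*(o + (-2 + o)/(-11 + o))) (E(n, o) = -(n + 480)/(3*(o + (-2 + o)/(-11 + o))) = -(480 + n)/(3*(o + (-2 + o)/(-11 + o))))
E(-333, -679) - 373503 = -(-11 - 679)*(480 - 333)/(-6 + 3*(-679) + 3*(-679)*(-11 - 679)) - 373503 = -1*(-690)*147/(-6 - 2037 + 3*(-679)*(-690)) - 373503 = -1*(-690)*147/(-6 - 2037 + 1405530) - 373503 = -1*(-690)*147/1403487 - 373503 = -1*1/1403487*(-690)*147 - 373503 = 11270/155943 - 373503 = -58245167059/155943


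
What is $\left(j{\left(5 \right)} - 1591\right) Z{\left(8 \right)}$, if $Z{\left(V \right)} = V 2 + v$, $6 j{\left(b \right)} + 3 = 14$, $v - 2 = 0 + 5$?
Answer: $- \frac{219305}{6} \approx -36551.0$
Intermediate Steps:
$v = 7$ ($v = 2 + \left(0 + 5\right) = 2 + 5 = 7$)
$j{\left(b \right)} = \frac{11}{6}$ ($j{\left(b \right)} = - \frac{1}{2} + \frac{1}{6} \cdot 14 = - \frac{1}{2} + \frac{7}{3} = \frac{11}{6}$)
$Z{\left(V \right)} = 7 + 2 V$ ($Z{\left(V \right)} = V 2 + 7 = 2 V + 7 = 7 + 2 V$)
$\left(j{\left(5 \right)} - 1591\right) Z{\left(8 \right)} = \left(\frac{11}{6} - 1591\right) \left(7 + 2 \cdot 8\right) = \left(\frac{11}{6} - 1591\right) \left(7 + 16\right) = \left(- \frac{9535}{6}\right) 23 = - \frac{219305}{6}$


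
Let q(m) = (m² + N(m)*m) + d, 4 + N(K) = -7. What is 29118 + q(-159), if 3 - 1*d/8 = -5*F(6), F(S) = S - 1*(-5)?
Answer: 56612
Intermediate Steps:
F(S) = 5 + S (F(S) = S + 5 = 5 + S)
N(K) = -11 (N(K) = -4 - 7 = -11)
d = 464 (d = 24 - (-40)*(5 + 6) = 24 - (-40)*11 = 24 - 8*(-55) = 24 + 440 = 464)
q(m) = 464 + m² - 11*m (q(m) = (m² - 11*m) + 464 = 464 + m² - 11*m)
29118 + q(-159) = 29118 + (464 + (-159)² - 11*(-159)) = 29118 + (464 + 25281 + 1749) = 29118 + 27494 = 56612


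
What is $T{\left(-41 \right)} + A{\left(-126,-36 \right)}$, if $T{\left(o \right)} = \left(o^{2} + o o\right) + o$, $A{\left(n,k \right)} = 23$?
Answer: $3344$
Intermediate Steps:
$T{\left(o \right)} = o + 2 o^{2}$ ($T{\left(o \right)} = \left(o^{2} + o^{2}\right) + o = 2 o^{2} + o = o + 2 o^{2}$)
$T{\left(-41 \right)} + A{\left(-126,-36 \right)} = - 41 \left(1 + 2 \left(-41\right)\right) + 23 = - 41 \left(1 - 82\right) + 23 = \left(-41\right) \left(-81\right) + 23 = 3321 + 23 = 3344$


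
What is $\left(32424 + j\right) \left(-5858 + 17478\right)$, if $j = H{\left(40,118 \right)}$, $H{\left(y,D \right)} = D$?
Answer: $378138040$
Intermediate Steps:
$j = 118$
$\left(32424 + j\right) \left(-5858 + 17478\right) = \left(32424 + 118\right) \left(-5858 + 17478\right) = 32542 \cdot 11620 = 378138040$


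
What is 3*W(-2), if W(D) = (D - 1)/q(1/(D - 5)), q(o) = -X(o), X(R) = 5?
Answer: 9/5 ≈ 1.8000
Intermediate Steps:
q(o) = -5 (q(o) = -1*5 = -5)
W(D) = ⅕ - D/5 (W(D) = (D - 1)/(-5) = (-1 + D)*(-⅕) = ⅕ - D/5)
3*W(-2) = 3*(⅕ - ⅕*(-2)) = 3*(⅕ + ⅖) = 3*(⅗) = 9/5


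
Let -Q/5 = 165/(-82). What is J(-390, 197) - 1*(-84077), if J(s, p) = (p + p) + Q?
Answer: 6927447/82 ≈ 84481.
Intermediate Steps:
Q = 825/82 (Q = -825/(-82) = -825*(-1)/82 = -5*(-165/82) = 825/82 ≈ 10.061)
J(s, p) = 825/82 + 2*p (J(s, p) = (p + p) + 825/82 = 2*p + 825/82 = 825/82 + 2*p)
J(-390, 197) - 1*(-84077) = (825/82 + 2*197) - 1*(-84077) = (825/82 + 394) + 84077 = 33133/82 + 84077 = 6927447/82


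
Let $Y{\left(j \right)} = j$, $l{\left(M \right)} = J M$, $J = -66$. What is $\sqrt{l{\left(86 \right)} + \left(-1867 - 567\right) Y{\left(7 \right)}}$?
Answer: $i \sqrt{22714} \approx 150.71 i$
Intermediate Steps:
$l{\left(M \right)} = - 66 M$
$\sqrt{l{\left(86 \right)} + \left(-1867 - 567\right) Y{\left(7 \right)}} = \sqrt{\left(-66\right) 86 + \left(-1867 - 567\right) 7} = \sqrt{-5676 + \left(-1867 - 567\right) 7} = \sqrt{-5676 - 17038} = \sqrt{-22714} = i \sqrt{22714}$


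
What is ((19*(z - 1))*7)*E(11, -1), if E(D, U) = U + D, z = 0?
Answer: -1330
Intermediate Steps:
E(D, U) = D + U
((19*(z - 1))*7)*E(11, -1) = ((19*(0 - 1))*7)*(11 - 1) = ((19*(-1))*7)*10 = -19*7*10 = -133*10 = -1330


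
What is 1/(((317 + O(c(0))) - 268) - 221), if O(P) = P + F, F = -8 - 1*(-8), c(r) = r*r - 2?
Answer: -1/174 ≈ -0.0057471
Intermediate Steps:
c(r) = -2 + r**2 (c(r) = r**2 - 2 = -2 + r**2)
F = 0 (F = -8 + 8 = 0)
O(P) = P (O(P) = P + 0 = P)
1/(((317 + O(c(0))) - 268) - 221) = 1/(((317 + (-2 + 0**2)) - 268) - 221) = 1/(((317 + (-2 + 0)) - 268) - 221) = 1/(((317 - 2) - 268) - 221) = 1/((315 - 268) - 221) = 1/(47 - 221) = 1/(-174) = -1/174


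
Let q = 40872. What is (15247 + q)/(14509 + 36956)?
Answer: 56119/51465 ≈ 1.0904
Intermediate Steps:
(15247 + q)/(14509 + 36956) = (15247 + 40872)/(14509 + 36956) = 56119/51465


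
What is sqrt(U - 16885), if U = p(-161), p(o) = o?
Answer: 3*I*sqrt(1894) ≈ 130.56*I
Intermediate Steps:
U = -161
sqrt(U - 16885) = sqrt(-161 - 16885) = sqrt(-17046) = 3*I*sqrt(1894)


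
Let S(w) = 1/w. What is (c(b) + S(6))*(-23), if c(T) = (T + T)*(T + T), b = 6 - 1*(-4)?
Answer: -55223/6 ≈ -9203.8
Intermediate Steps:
b = 10 (b = 6 + 4 = 10)
c(T) = 4*T² (c(T) = (2*T)*(2*T) = 4*T²)
(c(b) + S(6))*(-23) = (4*10² + 1/6)*(-23) = (4*100 + ⅙)*(-23) = (400 + ⅙)*(-23) = (2401/6)*(-23) = -55223/6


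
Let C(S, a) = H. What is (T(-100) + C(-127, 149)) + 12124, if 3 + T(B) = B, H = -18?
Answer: 12003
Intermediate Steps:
T(B) = -3 + B
C(S, a) = -18
(T(-100) + C(-127, 149)) + 12124 = ((-3 - 100) - 18) + 12124 = (-103 - 18) + 12124 = -121 + 12124 = 12003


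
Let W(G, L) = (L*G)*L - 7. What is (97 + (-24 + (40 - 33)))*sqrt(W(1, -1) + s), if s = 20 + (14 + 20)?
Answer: 320*sqrt(3) ≈ 554.26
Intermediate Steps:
W(G, L) = -7 + G*L**2 (W(G, L) = (G*L)*L - 7 = G*L**2 - 7 = -7 + G*L**2)
s = 54 (s = 20 + 34 = 54)
(97 + (-24 + (40 - 33)))*sqrt(W(1, -1) + s) = (97 + (-24 + (40 - 33)))*sqrt((-7 + 1*(-1)**2) + 54) = (97 + (-24 + 7))*sqrt((-7 + 1*1) + 54) = (97 - 17)*sqrt((-7 + 1) + 54) = 80*sqrt(-6 + 54) = 80*sqrt(48) = 80*(4*sqrt(3)) = 320*sqrt(3)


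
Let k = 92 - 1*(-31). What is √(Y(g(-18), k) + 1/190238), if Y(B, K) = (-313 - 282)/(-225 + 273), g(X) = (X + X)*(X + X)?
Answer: I*√16150002278817/1141428 ≈ 3.5208*I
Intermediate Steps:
g(X) = 4*X² (g(X) = (2*X)*(2*X) = 4*X²)
k = 123 (k = 92 + 31 = 123)
Y(B, K) = -595/48
√(Y(g(-18), k) + 1/190238) = √(-595/48 + 1/190238) = √(-56595781/4565712) = I*√16150002278817/1141428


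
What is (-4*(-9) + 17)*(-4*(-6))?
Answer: 1272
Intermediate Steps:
(-4*(-9) + 17)*(-4*(-6)) = (36 + 17)*24 = 53*24 = 1272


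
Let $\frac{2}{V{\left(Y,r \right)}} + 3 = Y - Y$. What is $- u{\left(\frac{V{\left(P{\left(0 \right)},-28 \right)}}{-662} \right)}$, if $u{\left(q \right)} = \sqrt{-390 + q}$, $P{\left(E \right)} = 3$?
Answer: $- \frac{i \sqrt{384558117}}{993} \approx - 19.748 i$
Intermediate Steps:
$V{\left(Y,r \right)} = - \frac{2}{3}$ ($V{\left(Y,r \right)} = \frac{2}{-3 + \left(Y - Y\right)} = \frac{2}{-3 + 0} = \frac{2}{-3} = 2 \left(- \frac{1}{3}\right) = - \frac{2}{3}$)
$- u{\left(\frac{V{\left(P{\left(0 \right)},-28 \right)}}{-662} \right)} = - \sqrt{-390 - \frac{2}{3 \left(-662\right)}} = - \sqrt{-390 - - \frac{1}{993}} = - \sqrt{-390 + \frac{1}{993}} = - \sqrt{- \frac{387269}{993}} = - \frac{i \sqrt{384558117}}{993}$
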